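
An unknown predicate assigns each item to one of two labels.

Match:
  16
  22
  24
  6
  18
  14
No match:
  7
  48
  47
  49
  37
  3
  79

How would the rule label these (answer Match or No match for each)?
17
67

One predicate separates the groups cleanly: even AND at most 24.

No match, No match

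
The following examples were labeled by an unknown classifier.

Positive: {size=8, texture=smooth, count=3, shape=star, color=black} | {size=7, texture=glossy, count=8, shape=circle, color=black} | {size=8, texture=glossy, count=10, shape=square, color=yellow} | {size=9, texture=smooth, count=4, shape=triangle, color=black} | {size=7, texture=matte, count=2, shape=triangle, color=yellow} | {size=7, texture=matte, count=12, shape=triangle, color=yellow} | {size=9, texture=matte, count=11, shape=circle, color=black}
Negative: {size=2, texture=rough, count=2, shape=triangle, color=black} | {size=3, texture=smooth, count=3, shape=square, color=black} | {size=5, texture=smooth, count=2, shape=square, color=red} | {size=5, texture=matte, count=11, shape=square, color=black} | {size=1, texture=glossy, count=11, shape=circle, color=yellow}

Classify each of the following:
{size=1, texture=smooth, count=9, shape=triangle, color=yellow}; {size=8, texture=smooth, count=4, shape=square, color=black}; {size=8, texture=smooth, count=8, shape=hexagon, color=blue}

Negative, Positive, Positive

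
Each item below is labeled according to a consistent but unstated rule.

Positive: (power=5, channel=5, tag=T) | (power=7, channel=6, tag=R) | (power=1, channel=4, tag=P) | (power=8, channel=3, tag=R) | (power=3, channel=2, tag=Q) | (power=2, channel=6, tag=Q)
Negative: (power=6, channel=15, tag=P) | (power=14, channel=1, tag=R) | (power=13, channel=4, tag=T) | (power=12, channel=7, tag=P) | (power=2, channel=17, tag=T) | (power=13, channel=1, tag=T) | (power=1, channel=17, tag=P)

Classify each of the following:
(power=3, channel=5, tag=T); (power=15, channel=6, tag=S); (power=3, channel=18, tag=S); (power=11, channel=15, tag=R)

Positive, Negative, Negative, Negative

A rule that fits every label: power ≤ 8 AND channel ≤ 6 — true of each 'Positive' example, false of each 'Negative' one.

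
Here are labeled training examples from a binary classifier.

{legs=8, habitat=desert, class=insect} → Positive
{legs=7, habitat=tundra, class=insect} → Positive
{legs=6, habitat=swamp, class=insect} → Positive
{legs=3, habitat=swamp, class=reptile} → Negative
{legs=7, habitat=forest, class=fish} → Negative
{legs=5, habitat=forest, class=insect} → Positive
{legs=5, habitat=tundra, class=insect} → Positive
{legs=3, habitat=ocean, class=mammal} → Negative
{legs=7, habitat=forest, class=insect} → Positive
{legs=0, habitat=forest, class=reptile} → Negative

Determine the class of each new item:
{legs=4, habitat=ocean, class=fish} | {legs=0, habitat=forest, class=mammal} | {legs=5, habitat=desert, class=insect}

The common property of the 'Positive' items is: class is insect. No 'Negative' item has it.
{legs=4, habitat=ocean, class=fish}: class is fish, lacks this property → Negative. {legs=0, habitat=forest, class=mammal}: class is mammal, lacks this property → Negative. {legs=5, habitat=desert, class=insect}: class is insect, passes → Positive.

Negative, Negative, Positive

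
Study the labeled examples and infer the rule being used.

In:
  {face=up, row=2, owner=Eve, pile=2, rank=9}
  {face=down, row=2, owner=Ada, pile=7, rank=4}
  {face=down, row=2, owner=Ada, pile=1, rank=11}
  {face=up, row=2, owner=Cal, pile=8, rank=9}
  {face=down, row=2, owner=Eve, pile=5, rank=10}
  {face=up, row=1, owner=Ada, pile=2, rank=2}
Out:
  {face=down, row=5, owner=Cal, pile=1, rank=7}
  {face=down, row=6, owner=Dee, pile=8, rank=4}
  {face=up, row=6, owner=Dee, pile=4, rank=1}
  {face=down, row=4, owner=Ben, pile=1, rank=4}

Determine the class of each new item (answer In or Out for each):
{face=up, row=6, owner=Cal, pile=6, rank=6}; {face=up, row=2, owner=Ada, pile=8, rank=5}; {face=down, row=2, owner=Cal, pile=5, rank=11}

Rule: row ≤ 2. This holds for each 'In' example and fails for each 'Out' one.
{face=up, row=6, owner=Cal, pile=6, rank=6} — row = 6, hence Out. {face=up, row=2, owner=Ada, pile=8, rank=5} — row = 2, hence In. {face=down, row=2, owner=Cal, pile=5, rank=11} — row = 2, hence In.

Out, In, In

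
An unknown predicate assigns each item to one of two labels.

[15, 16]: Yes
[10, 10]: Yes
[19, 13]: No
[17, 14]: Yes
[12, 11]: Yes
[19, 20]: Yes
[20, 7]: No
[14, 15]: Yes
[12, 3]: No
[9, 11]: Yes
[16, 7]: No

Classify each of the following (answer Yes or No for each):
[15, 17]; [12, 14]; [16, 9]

Yes, Yes, No

All 'Yes' examples share one property — |first − second| ≤ 3 — and every 'No' example lacks it.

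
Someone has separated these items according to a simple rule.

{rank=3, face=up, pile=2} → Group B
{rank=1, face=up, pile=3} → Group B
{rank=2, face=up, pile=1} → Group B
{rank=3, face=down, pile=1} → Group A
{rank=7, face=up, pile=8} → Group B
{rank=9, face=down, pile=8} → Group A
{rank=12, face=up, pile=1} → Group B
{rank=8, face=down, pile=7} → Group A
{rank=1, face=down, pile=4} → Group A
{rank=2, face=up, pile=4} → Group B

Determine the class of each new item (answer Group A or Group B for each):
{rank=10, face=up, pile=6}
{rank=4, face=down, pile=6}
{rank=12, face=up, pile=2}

The pattern is that an item is 'Group A' exactly when: face is down.
{rank=10, face=up, pile=6}: face is up, doesn't qualify → Group B. {rank=4, face=down, pile=6}: face is down, has this property → Group A. {rank=12, face=up, pile=2}: face is up, doesn't qualify → Group B.

Group B, Group A, Group B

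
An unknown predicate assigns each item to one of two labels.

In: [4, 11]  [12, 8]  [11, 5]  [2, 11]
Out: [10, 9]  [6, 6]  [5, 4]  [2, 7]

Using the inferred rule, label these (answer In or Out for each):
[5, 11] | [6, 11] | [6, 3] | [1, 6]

Rule: max ≥ 11. This holds for each 'In' example and fails for each 'Out' one.
In: [5, 11], since max 11. In: [6, 11], since max 11. Out: [6, 3], since max 6. Out: [1, 6], since max 6.

In, In, Out, Out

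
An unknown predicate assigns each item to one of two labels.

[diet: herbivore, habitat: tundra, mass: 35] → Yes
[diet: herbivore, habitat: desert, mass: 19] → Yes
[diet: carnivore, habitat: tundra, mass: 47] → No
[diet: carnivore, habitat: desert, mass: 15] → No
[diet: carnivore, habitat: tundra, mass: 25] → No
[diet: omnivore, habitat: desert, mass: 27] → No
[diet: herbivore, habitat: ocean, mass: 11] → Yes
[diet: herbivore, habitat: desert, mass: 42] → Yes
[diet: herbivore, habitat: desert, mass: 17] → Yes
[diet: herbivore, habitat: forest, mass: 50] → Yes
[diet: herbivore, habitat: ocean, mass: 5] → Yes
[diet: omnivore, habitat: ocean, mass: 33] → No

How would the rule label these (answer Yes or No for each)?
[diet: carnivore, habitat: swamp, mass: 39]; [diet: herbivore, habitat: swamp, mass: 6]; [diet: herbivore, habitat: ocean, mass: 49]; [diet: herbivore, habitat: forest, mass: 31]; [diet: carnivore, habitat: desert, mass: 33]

No, Yes, Yes, Yes, No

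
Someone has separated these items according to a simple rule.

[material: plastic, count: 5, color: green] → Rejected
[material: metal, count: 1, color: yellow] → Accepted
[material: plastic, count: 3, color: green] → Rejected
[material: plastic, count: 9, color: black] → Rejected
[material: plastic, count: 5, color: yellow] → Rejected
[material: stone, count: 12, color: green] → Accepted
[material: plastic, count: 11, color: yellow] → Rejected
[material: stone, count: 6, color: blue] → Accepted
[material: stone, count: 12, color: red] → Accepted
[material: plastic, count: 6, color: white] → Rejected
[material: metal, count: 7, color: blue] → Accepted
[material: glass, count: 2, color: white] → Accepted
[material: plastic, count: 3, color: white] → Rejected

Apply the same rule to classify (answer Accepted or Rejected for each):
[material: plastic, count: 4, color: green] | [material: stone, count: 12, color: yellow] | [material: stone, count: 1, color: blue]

'Accepted' ⟺ material is not plastic.

Rejected, Accepted, Accepted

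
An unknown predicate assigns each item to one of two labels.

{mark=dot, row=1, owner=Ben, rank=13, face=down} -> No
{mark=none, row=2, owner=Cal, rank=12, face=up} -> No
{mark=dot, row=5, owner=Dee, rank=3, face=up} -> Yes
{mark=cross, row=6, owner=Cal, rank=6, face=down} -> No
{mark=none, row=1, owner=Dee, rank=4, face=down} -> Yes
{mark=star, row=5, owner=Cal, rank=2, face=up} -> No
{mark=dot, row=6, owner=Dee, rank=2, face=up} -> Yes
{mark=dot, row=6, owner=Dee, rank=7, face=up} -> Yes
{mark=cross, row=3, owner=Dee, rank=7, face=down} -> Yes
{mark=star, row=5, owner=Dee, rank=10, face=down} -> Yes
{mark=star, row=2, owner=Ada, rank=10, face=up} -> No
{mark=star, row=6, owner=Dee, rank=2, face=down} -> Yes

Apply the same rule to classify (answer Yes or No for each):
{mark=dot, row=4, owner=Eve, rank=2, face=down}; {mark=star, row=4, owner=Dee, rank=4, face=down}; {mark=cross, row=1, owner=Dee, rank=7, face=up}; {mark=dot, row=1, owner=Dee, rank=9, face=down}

'Yes' ⟺ owner is Dee.

No, Yes, Yes, Yes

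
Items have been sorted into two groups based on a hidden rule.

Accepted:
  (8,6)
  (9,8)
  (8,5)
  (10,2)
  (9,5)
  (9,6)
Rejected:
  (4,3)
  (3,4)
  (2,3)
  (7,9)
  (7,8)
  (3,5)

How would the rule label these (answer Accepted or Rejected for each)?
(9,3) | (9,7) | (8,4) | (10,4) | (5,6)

The simplest hypothesis consistent with all the labels is: first ≥ 8.
(9,3) → first 9 → Accepted.
(9,7) → first 9 → Accepted.
(8,4) → first 8 → Accepted.
(10,4) → first 10 → Accepted.
(5,6) → first 5 → Rejected.

Accepted, Accepted, Accepted, Accepted, Rejected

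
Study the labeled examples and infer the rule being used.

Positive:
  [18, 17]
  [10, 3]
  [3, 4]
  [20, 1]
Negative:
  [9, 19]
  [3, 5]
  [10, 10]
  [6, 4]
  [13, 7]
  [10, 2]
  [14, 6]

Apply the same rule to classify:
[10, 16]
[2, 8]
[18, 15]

Negative, Negative, Positive

The common property of the 'Positive' items is: sum is odd. No 'Negative' item has it.
[10, 16] — 10+16 = 26, hence Negative. [2, 8] — 2+8 = 10, hence Negative. [18, 15] — 18+15 = 33, hence Positive.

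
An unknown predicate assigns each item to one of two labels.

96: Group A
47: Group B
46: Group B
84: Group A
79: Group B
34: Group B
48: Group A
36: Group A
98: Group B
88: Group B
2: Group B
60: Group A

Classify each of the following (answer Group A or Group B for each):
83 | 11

Group B, Group B

Rule: multiple of 3. This holds for each 'Group A' example and fails for each 'Group B' one.
83: 83 = 3·27 + 2, fails the rule → Group B.
11: 11 = 3·3 + 2, fails the rule → Group B.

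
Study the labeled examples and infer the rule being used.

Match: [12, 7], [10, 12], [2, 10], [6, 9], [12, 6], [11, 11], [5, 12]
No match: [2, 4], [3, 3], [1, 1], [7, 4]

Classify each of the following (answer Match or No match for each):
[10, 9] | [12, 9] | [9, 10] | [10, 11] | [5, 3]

Match, Match, Match, Match, No match

The pattern is that an item is 'Match' exactly when: sum ≥ 12.
[10, 9]: 10+9 = 19, meets the rule → Match.
[12, 9]: 12+9 = 21, meets the rule → Match.
[9, 10]: 9+10 = 19, meets the rule → Match.
[10, 11]: 10+11 = 21, meets the rule → Match.
[5, 3]: 5+3 = 8, lacks this property → No match.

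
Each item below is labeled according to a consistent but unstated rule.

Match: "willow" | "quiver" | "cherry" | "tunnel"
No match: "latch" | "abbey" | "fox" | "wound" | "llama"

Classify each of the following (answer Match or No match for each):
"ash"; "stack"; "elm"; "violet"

The pattern is that an item is 'Match' exactly when: even length.
"ash" — length 3, hence No match. "stack" — length 5, hence No match. "elm" — length 3, hence No match. "violet" — length 6, hence Match.

No match, No match, No match, Match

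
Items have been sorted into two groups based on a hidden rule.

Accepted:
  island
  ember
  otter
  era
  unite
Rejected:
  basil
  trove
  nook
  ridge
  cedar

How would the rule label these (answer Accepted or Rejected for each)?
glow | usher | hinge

Rejected, Accepted, Rejected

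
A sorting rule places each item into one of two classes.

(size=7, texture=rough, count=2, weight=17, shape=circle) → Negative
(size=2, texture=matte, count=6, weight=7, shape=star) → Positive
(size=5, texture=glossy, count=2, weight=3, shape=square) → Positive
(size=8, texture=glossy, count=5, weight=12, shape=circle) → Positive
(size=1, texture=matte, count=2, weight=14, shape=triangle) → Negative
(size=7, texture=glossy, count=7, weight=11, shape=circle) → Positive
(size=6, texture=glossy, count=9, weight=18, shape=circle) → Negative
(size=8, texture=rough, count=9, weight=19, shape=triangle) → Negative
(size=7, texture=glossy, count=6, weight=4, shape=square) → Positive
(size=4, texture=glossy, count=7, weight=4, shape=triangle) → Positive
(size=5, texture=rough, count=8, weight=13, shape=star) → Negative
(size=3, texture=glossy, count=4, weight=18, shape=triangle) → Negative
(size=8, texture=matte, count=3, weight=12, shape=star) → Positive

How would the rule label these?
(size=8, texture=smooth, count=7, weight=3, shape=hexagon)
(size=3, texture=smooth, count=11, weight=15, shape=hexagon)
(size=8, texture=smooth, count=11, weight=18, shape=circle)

All 'Positive' examples share one property — weight ≤ 12 — and every 'Negative' example lacks it.

Positive, Negative, Negative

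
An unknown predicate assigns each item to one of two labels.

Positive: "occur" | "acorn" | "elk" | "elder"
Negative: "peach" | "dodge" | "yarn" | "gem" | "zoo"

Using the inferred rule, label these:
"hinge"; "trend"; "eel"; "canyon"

Negative, Negative, Positive, Negative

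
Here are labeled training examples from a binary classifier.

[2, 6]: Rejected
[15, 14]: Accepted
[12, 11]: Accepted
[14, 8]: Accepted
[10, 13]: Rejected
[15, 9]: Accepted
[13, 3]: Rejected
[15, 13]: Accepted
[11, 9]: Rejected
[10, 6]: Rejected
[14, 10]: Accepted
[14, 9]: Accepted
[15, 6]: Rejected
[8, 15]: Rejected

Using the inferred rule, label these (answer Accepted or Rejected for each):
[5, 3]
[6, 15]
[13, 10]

Rejected, Rejected, Accepted

The common property of the 'Accepted' items is: first > second AND sum ≥ 22. No 'Rejected' item has it.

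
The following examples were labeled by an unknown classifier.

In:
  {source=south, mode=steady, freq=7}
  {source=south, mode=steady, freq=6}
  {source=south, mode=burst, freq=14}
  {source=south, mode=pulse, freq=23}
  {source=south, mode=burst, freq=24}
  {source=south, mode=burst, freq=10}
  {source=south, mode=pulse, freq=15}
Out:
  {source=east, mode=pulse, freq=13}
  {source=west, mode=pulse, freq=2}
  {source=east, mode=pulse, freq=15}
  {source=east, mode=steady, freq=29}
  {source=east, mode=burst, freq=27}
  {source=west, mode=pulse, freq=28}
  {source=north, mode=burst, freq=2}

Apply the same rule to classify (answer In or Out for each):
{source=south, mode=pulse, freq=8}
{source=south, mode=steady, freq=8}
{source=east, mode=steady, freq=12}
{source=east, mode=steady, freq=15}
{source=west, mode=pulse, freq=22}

In, In, Out, Out, Out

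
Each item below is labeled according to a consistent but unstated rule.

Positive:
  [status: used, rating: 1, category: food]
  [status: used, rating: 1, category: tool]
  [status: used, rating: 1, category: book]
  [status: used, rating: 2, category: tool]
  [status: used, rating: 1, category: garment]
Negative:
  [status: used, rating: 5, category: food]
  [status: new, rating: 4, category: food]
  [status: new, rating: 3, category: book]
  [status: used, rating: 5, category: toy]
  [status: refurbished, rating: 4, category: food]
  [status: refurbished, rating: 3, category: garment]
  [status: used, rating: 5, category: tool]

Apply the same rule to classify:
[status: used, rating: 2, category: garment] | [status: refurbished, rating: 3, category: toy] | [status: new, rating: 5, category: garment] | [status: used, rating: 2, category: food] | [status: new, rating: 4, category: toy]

Positive, Negative, Negative, Positive, Negative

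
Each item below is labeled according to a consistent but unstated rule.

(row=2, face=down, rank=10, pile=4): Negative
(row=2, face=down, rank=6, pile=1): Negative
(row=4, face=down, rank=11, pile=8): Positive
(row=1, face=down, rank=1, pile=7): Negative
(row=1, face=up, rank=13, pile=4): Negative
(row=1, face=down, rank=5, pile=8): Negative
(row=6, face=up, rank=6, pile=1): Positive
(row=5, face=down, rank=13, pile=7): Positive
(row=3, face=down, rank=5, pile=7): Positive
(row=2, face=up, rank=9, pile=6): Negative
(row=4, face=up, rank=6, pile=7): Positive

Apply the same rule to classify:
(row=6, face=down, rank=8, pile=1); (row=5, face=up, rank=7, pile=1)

Positive, Positive

Every 'Positive' example satisfies: row ≥ 3. None of the 'Negative' examples do.
(row=6, face=down, rank=8, pile=1) — row = 6, hence Positive. (row=5, face=up, rank=7, pile=1) — row = 5, hence Positive.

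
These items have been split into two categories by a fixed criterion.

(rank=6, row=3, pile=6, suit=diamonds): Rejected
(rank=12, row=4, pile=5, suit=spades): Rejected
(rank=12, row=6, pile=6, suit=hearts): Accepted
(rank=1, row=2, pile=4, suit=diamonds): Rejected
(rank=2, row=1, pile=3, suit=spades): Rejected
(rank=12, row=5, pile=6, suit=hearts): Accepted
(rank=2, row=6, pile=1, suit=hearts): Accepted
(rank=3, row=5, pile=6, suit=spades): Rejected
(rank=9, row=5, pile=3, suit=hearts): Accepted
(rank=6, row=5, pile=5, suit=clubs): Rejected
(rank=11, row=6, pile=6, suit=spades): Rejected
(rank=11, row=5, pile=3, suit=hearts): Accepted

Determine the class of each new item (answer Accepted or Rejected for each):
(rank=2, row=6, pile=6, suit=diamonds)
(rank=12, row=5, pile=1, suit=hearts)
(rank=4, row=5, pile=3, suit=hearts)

Rejected, Accepted, Accepted

Every 'Accepted' example satisfies: suit is hearts. None of the 'Rejected' examples do.
(rank=2, row=6, pile=6, suit=diamonds) → suit is diamonds → Rejected.
(rank=12, row=5, pile=1, suit=hearts) → suit is hearts → Accepted.
(rank=4, row=5, pile=3, suit=hearts) → suit is hearts → Accepted.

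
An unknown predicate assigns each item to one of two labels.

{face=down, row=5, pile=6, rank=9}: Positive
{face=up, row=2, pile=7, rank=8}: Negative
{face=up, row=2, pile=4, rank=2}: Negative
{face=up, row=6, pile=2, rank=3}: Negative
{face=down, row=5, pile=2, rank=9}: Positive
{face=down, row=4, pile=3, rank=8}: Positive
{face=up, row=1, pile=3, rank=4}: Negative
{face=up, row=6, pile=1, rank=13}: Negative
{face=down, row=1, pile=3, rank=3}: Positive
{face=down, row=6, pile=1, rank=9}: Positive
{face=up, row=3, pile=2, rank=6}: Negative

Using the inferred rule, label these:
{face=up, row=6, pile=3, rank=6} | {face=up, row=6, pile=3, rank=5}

The simplest hypothesis consistent with all the labels is: face is down.
{face=up, row=6, pile=3, rank=6}: face is up, doesn't match → Negative.
{face=up, row=6, pile=3, rank=5}: face is up, doesn't match → Negative.

Negative, Negative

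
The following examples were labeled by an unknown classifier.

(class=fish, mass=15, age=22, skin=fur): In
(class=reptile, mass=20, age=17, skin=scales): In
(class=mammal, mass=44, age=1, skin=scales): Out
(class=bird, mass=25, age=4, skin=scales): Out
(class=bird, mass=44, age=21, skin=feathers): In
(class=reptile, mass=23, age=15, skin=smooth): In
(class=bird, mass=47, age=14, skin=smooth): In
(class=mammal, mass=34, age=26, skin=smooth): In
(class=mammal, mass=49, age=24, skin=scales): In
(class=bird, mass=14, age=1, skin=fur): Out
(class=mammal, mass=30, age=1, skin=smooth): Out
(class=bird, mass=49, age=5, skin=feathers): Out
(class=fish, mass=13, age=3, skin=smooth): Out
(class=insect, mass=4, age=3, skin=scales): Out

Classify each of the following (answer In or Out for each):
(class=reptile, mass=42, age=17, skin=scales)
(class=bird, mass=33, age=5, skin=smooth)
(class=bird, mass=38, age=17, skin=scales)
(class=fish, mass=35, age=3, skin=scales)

In, Out, In, Out

One predicate separates the groups cleanly: age ≥ 14.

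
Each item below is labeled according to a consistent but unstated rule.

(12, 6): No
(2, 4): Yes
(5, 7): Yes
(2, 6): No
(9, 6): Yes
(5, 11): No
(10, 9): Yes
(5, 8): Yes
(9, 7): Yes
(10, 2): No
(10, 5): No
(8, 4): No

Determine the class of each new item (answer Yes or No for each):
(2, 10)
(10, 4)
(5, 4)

No, No, Yes

All 'Yes' examples share one property — |first − second| ≤ 3 — and every 'No' example lacks it.
No: (2, 10), since |2−10| = 8. No: (10, 4), since |10−4| = 6. Yes: (5, 4), since |5−4| = 1.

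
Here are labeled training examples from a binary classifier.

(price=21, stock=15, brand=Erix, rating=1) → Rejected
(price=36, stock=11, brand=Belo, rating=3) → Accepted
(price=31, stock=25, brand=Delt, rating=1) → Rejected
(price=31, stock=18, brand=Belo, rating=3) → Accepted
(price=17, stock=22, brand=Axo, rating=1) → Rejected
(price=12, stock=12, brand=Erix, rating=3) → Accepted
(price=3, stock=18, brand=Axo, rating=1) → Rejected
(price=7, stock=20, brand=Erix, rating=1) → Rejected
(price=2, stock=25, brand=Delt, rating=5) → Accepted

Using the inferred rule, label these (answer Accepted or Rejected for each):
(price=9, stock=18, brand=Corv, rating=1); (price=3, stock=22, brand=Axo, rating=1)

Rejected, Rejected

All 'Accepted' examples share one property — rating ≥ 3 — and every 'Rejected' example lacks it.
(price=9, stock=18, brand=Corv, rating=1): Rejected (rating = 1). (price=3, stock=22, brand=Axo, rating=1): Rejected (rating = 1).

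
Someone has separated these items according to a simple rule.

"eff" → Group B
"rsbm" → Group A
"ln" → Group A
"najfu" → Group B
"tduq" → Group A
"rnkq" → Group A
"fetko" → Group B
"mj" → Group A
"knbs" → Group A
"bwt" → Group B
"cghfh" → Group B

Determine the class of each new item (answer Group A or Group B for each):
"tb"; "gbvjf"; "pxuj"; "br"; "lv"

Group A, Group B, Group A, Group A, Group A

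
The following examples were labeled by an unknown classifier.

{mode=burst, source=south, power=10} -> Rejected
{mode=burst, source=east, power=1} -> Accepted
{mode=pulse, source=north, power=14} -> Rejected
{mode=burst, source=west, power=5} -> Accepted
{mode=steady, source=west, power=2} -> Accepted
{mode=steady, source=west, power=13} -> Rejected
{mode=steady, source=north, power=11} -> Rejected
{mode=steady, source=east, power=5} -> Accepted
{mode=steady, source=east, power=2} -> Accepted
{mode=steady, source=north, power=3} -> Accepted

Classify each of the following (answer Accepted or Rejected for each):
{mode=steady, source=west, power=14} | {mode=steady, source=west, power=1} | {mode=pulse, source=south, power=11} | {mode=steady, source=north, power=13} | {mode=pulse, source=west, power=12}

The simplest hypothesis consistent with all the labels is: power ≤ 5.
{mode=steady, source=west, power=14}: power = 14 — fails the rule, so Rejected. {mode=steady, source=west, power=1}: power = 1 — fits, so Accepted. {mode=pulse, source=south, power=11}: power = 11 — fails the rule, so Rejected. {mode=steady, source=north, power=13}: power = 13 — fails the rule, so Rejected. {mode=pulse, source=west, power=12}: power = 12 — fails the rule, so Rejected.

Rejected, Accepted, Rejected, Rejected, Rejected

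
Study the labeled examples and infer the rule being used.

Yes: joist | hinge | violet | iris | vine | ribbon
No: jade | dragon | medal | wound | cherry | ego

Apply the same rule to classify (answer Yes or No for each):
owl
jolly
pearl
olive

No, No, No, Yes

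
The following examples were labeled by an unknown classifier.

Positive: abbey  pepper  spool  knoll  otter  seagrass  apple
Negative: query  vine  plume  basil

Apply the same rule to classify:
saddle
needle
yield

Positive, Positive, Negative

The rule appears to be: has a double letter.
saddle: Positive ('dd' doubled). needle: Positive ('ee' doubled). yield: Negative (no doubled letter).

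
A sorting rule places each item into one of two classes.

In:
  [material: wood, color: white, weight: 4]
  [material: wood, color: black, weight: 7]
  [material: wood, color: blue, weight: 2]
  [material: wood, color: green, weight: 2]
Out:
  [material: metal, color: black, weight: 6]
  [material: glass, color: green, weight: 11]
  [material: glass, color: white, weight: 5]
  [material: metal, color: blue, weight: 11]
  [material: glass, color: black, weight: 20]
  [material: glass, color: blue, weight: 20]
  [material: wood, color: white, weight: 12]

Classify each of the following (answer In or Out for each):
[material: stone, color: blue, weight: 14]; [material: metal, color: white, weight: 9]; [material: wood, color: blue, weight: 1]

The classifier is using: material is wood AND weight ≤ 7.
Out: [material: stone, color: blue, weight: 14], since material is stone, weight = 14. Out: [material: metal, color: white, weight: 9], since material is metal, weight = 9. In: [material: wood, color: blue, weight: 1], since material is wood, weight = 1.

Out, Out, In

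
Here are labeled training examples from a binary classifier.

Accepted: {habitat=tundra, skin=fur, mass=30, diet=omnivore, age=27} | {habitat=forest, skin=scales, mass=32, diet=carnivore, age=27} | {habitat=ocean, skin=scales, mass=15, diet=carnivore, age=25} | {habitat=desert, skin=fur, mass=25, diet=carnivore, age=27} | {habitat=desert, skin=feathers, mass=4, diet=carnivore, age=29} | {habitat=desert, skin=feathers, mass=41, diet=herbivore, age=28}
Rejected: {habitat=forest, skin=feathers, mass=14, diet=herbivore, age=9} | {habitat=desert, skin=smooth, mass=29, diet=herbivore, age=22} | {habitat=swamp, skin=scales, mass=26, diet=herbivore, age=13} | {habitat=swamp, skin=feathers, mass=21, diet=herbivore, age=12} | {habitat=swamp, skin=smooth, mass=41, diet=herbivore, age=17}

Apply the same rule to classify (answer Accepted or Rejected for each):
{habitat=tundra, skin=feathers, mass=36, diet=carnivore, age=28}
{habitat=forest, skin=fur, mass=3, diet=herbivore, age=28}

Accepted, Accepted

The simplest hypothesis consistent with all the labels is: age ≥ 25.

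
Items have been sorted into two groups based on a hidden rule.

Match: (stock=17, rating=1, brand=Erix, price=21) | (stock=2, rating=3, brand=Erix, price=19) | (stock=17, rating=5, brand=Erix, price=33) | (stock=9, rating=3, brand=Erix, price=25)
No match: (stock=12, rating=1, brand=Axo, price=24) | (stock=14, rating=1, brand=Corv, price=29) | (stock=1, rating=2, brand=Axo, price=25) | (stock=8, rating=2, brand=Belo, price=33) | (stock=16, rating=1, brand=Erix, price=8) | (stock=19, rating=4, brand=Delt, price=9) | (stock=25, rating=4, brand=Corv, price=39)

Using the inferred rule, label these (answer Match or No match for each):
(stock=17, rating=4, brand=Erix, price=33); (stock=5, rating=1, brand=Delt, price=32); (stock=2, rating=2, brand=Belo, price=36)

All 'Match' examples share one property — brand is Erix AND price ≥ 9 — and every 'No match' example lacks it.
(stock=17, rating=4, brand=Erix, price=33): Match (brand is Erix, price = 33). (stock=5, rating=1, brand=Delt, price=32): No match (brand is Delt, price = 32). (stock=2, rating=2, brand=Belo, price=36): No match (brand is Belo, price = 36).

Match, No match, No match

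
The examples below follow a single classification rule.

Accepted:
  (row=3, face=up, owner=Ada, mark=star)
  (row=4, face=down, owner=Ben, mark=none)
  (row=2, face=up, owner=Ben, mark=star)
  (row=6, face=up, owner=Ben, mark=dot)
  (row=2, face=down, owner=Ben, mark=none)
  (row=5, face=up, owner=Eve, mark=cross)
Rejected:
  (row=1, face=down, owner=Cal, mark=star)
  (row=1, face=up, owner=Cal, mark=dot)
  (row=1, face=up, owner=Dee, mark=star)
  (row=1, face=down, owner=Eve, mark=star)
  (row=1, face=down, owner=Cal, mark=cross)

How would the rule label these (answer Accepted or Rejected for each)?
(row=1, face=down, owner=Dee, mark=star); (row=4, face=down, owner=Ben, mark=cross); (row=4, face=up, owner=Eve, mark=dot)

The classifier is using: row ≥ 2.
Rejected: (row=1, face=down, owner=Dee, mark=star), since row = 1.
Accepted: (row=4, face=down, owner=Ben, mark=cross), since row = 4.
Accepted: (row=4, face=up, owner=Eve, mark=dot), since row = 4.

Rejected, Accepted, Accepted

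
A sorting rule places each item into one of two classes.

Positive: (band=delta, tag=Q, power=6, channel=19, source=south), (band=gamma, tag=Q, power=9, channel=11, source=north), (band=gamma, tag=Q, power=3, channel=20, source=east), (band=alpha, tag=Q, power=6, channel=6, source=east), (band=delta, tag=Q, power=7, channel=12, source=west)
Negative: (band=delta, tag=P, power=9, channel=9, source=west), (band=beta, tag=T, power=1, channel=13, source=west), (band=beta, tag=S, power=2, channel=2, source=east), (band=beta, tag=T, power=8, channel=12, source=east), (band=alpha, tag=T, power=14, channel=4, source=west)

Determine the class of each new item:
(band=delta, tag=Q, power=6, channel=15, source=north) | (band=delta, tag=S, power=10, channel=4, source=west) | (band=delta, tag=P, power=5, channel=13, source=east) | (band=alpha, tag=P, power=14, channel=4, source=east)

Comparing the two groups points to one rule — tag is Q.
(band=delta, tag=Q, power=6, channel=15, source=north): Positive (tag is Q). (band=delta, tag=S, power=10, channel=4, source=west): Negative (tag is S). (band=delta, tag=P, power=5, channel=13, source=east): Negative (tag is P). (band=alpha, tag=P, power=14, channel=4, source=east): Negative (tag is P).

Positive, Negative, Negative, Negative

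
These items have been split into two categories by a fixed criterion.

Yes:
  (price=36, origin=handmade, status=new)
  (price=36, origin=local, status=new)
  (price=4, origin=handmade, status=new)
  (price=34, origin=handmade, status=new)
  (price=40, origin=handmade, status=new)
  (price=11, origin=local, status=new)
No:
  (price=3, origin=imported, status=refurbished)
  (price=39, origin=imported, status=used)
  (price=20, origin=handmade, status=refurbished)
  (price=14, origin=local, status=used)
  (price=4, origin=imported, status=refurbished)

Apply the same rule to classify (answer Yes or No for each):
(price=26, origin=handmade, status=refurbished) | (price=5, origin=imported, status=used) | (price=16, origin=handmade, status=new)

A rule that fits every label: status is new — true of each 'Yes' example, false of each 'No' one.
No: (price=26, origin=handmade, status=refurbished), since status is refurbished.
No: (price=5, origin=imported, status=used), since status is used.
Yes: (price=16, origin=handmade, status=new), since status is new.

No, No, Yes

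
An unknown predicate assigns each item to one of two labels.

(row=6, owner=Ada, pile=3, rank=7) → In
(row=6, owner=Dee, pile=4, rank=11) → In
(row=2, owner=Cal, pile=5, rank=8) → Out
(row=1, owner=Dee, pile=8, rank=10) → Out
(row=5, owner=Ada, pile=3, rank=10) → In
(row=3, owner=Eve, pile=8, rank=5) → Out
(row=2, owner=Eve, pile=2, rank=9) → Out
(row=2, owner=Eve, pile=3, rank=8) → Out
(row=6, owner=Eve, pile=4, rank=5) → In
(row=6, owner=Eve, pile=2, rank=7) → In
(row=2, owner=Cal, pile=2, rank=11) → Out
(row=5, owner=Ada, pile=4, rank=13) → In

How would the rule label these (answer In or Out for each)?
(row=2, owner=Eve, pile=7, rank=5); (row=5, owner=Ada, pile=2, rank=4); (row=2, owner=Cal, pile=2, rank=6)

The rule appears to be: row ≥ 5.

Out, In, Out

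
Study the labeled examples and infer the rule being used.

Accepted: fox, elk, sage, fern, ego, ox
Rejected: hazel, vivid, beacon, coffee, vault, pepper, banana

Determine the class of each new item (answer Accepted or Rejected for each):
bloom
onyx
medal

Rejected, Accepted, Rejected

The classifier is using: length ≤ 4.
bloom → length 5 → Rejected. onyx → length 4 → Accepted. medal → length 5 → Rejected.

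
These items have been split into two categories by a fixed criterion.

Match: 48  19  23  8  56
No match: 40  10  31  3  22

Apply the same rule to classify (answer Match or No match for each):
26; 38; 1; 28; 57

Match, Match, No match, Match, Match

The classifier is using: digit sum ≥ 5.
26: digit sum 2+6 = 8, passes → Match. 38: digit sum 3+8 = 11, passes → Match. 1: digit sum 1, lacks this property → No match. 28: digit sum 2+8 = 10, passes → Match. 57: digit sum 5+7 = 12, passes → Match.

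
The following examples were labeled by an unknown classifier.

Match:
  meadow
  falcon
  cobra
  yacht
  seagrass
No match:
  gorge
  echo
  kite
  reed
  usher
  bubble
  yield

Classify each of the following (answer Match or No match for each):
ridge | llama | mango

No match, Match, Match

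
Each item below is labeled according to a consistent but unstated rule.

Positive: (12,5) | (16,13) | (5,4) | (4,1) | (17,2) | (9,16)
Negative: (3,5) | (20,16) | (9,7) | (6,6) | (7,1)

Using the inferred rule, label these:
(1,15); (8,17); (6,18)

Negative, Positive, Negative

The classifier is using: sum is odd.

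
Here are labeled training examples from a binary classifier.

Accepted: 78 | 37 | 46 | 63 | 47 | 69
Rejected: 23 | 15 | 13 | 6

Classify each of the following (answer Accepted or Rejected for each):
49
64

Accepted, Accepted

The common property of the 'Accepted' items is: at least 37. No 'Rejected' item has it.
49: 49 ≥ 37, matches → Accepted. 64: 64 ≥ 37, matches → Accepted.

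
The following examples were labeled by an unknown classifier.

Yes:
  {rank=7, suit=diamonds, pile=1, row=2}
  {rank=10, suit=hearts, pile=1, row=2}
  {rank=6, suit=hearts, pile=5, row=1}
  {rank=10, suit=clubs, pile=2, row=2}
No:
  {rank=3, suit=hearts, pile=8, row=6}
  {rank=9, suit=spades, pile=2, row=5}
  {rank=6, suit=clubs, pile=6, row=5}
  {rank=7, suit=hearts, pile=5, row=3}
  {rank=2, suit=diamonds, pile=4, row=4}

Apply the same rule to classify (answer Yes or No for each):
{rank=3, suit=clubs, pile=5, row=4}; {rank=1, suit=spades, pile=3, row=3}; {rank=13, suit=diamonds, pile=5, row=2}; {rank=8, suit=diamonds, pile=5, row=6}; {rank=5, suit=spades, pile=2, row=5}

No, No, Yes, No, No

'Yes' ⟺ row ≤ 2.
{rank=3, suit=clubs, pile=5, row=4} → row = 4 → No.
{rank=1, suit=spades, pile=3, row=3} → row = 3 → No.
{rank=13, suit=diamonds, pile=5, row=2} → row = 2 → Yes.
{rank=8, suit=diamonds, pile=5, row=6} → row = 6 → No.
{rank=5, suit=spades, pile=2, row=5} → row = 5 → No.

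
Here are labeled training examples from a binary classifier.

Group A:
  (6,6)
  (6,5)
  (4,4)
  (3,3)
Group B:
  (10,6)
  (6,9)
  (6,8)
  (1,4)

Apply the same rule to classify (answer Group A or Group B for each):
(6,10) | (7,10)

The simplest hypothesis consistent with all the labels is: |first − second| ≤ 1.
(6,10): |6−10| = 4, does not pass → Group B. (7,10): |7−10| = 3, does not pass → Group B.

Group B, Group B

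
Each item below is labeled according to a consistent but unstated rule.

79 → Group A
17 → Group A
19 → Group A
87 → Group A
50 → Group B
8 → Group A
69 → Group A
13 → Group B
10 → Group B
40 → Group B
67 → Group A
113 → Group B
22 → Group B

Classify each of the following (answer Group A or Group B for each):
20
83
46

A rule that fits every label: digit sum ≥ 6 — true of each 'Group A' example, false of each 'Group B' one.
Group B: 20, since digit sum 2+0 = 2. Group A: 83, since digit sum 8+3 = 11. Group A: 46, since digit sum 4+6 = 10.

Group B, Group A, Group A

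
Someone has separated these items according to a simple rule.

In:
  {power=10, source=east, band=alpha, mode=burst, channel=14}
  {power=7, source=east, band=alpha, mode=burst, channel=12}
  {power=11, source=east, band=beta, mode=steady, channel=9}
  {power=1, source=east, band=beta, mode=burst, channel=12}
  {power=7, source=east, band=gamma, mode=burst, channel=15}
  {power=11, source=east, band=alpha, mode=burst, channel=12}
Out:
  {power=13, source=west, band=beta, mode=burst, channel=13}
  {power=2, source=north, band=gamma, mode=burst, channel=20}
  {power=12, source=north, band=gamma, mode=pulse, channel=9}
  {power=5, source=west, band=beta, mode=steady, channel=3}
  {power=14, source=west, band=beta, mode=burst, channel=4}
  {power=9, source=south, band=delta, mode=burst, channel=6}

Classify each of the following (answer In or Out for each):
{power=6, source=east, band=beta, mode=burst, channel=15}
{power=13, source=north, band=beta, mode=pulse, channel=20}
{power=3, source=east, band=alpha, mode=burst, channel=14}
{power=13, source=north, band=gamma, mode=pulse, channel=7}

In, Out, In, Out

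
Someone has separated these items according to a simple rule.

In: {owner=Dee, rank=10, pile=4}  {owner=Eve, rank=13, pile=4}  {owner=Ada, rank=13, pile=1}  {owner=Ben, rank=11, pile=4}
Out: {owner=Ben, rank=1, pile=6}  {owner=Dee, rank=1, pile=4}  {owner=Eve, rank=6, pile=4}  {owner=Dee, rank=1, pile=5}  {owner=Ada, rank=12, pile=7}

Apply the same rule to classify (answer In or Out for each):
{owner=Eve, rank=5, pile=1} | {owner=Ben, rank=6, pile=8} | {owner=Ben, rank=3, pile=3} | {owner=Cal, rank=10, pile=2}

Out, Out, Out, In

Every 'In' example satisfies: rank ≥ 10 AND pile ≤ 4. None of the 'Out' examples do.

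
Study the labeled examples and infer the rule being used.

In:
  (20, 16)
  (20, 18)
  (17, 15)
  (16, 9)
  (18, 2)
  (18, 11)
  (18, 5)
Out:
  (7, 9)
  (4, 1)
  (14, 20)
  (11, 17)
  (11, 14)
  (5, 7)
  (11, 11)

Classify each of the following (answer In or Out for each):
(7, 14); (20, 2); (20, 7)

Out, In, In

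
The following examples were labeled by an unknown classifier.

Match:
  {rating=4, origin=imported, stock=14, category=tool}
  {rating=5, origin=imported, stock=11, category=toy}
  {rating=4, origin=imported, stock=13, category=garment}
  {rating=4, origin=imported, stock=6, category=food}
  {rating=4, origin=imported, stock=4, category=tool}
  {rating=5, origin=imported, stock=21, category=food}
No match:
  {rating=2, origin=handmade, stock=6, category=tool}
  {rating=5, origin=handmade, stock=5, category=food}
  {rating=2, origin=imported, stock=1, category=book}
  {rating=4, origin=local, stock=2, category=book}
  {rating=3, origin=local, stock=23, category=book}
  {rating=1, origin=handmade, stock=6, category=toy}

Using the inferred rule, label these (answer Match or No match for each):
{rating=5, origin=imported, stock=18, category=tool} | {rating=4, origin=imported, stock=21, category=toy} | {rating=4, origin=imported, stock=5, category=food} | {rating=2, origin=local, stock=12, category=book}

A rule that fits every label: origin is imported AND stock ≥ 2 — true of each 'Match' example, false of each 'No match' one.
{rating=5, origin=imported, stock=18, category=tool} → origin is imported, stock = 18 → Match. {rating=4, origin=imported, stock=21, category=toy} → origin is imported, stock = 21 → Match. {rating=4, origin=imported, stock=5, category=food} → origin is imported, stock = 5 → Match. {rating=2, origin=local, stock=12, category=book} → origin is local, stock = 12 → No match.

Match, Match, Match, No match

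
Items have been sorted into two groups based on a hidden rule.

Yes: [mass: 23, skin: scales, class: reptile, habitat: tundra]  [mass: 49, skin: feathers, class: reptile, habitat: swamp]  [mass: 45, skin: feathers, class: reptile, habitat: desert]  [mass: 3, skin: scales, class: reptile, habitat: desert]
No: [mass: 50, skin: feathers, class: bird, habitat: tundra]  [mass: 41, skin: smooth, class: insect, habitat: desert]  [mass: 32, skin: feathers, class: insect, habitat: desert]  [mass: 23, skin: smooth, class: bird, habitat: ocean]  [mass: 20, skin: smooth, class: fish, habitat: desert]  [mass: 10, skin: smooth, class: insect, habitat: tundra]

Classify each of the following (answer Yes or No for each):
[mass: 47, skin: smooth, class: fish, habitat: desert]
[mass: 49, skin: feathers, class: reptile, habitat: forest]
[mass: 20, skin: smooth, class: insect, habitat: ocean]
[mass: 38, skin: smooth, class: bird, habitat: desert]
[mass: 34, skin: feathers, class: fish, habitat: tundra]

No, Yes, No, No, No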